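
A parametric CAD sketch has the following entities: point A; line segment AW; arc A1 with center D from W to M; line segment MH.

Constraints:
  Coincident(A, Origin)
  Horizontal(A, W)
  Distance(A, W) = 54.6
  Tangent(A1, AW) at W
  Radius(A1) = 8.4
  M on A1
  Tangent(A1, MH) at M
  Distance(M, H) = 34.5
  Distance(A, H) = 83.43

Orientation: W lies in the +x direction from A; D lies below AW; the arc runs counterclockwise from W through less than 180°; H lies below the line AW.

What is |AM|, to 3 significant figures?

51.0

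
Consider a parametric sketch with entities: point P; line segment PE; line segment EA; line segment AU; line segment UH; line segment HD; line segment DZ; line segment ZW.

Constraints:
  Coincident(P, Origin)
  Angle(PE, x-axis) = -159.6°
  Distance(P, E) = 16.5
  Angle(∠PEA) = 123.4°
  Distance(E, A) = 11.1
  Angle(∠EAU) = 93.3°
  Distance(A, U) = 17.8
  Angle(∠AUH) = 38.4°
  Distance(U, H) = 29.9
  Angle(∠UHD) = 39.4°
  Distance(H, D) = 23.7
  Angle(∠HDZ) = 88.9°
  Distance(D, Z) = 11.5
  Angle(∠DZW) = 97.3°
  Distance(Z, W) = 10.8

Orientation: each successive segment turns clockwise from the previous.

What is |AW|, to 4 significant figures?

12.90

∠HDZ = 88.9° gives DZ at 43.80° from the x-axis; with |DZ| = 11.5, Z = (-20.32, 10.73). ∠DZW = 97.3° gives ZW at -38.90° from the x-axis; with |ZW| = 10.8, W = (-11.91, 3.952). Then |AW| = |W − A| = 12.90.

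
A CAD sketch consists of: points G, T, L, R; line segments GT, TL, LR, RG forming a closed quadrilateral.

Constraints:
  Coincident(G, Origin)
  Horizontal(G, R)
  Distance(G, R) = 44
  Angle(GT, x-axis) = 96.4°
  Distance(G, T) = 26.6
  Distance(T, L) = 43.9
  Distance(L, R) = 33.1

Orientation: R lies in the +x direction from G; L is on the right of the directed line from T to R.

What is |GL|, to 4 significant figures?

19.85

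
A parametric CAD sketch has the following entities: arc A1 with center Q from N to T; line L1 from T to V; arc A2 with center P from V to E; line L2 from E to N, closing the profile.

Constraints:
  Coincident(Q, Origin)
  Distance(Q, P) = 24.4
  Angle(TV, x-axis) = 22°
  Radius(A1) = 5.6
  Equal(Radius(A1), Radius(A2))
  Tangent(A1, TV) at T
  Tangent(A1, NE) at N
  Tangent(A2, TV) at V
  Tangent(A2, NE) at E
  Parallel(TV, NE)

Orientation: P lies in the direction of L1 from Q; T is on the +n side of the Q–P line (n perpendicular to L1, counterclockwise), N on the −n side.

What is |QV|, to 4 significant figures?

25.03

Tangency of A1 to both parallel lines with radius 5.6 puts T and N at Q ± 5.6·n: T = (-2.098, 5.192), N = (2.098, -5.192). Equal radii place V and E the same way about P: V = P + 5.6·n = (20.53, 14.33), E = P − 5.6·n = (24.72, 3.948). Then |QV| = |V − Q| = 25.03.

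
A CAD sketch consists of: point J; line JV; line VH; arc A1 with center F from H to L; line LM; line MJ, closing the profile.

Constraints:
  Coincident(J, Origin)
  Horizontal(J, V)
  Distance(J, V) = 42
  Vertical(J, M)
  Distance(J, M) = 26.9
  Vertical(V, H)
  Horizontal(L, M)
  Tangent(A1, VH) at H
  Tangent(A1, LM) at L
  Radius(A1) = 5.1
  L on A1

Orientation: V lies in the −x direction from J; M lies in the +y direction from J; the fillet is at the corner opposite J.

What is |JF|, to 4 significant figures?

42.86

J is at the origin; J and V share the same y with |JV| = 42.0 and V on the −x side, so V = (-42.00, 0.000). J and M share the same x with |JM| = 26.9 and M on the +y side, so M = (0.000, 26.90). The virtual corner opposite J is at (-42.00, 26.90). A1 meets VH tangentially, so FH is at right angles to VH and since A1 is tangent to LM there, FL ⟂ LM, with radius 5.1, so the center F sits 5.1 in from both sides at F = (-36.90, 21.80). Then |JF| = |F − J| = 42.86.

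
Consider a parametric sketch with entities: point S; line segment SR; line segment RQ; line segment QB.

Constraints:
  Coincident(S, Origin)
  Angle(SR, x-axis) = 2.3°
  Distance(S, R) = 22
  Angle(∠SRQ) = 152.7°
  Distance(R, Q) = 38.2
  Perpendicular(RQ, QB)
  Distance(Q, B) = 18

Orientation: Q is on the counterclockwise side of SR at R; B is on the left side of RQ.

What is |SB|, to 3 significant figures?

58.3

S is at the origin; SR runs at 2.3° with length 22.0, so R = 22.0·(cos 2.3°, sin 2.3°) = (22.0, 0.883). ∠SRQ = 152.7°, so RQ runs at 2.3° + (180° − 152.7°) = 29.6° from the x-axis; with |RQ| = 38.2, Q = R + 38.2·(cos 29.6°, sin 29.6°) = (55.2, 19.8). RQ ⟂ QB; with |QB| = 18.0 on the left of RQ, B = Q + 18.0·(-0.494, 0.869) = (46.3, 35.4). Then |SB| = |B − S| = 58.3.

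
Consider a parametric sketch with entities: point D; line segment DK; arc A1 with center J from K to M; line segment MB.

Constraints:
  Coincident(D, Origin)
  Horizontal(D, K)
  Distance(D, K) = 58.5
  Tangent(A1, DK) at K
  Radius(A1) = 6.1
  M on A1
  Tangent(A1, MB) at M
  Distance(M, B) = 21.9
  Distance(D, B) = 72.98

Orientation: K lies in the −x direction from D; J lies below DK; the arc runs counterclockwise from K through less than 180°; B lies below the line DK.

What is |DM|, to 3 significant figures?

64.7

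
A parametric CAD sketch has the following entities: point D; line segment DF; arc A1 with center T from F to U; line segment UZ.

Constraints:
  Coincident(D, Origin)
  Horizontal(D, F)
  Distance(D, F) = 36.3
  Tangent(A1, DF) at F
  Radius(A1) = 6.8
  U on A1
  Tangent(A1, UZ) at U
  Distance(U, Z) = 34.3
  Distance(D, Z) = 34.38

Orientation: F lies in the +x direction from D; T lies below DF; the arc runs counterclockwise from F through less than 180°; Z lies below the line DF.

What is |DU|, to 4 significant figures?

30.72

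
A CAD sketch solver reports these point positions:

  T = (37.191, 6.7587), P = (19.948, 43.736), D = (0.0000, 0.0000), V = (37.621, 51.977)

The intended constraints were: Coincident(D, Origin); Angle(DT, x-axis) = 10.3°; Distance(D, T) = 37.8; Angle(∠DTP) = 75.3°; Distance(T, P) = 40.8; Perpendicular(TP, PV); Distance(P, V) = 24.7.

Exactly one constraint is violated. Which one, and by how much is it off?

Distance(P, V) = 24.7 — off by 5.20.

D = (0.00, 0.00) ✓; DT at 10.30° ✓; |DT| = 37.80 ✓; ∠DTP = 75.30° ✓; |TP| = 40.80 ✓; ∠(TP, PV) = 90.00° ✓; |PV| = 19.50 ✗.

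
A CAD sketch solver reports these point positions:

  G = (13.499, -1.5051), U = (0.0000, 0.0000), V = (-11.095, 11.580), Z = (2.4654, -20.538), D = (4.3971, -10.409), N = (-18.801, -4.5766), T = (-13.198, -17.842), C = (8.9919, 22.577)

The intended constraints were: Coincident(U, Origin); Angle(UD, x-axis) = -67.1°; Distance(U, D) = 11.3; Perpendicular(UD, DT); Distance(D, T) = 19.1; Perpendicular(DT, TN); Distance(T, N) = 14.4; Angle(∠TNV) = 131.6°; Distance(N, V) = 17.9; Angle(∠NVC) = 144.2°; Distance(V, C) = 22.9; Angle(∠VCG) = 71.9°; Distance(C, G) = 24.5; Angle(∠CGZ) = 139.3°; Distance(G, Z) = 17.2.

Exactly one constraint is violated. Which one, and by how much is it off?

Distance(G, Z) = 17.2 — off by 4.80.

U = (0.00, 0.00) ✓; UD at -67.10° ✓; |UD| = 11.30 ✓; ∠(UD, DT) = 90.00° ✓; |DT| = 19.10 ✓; ∠(DT, TN) = 90.00° ✓; |TN| = 14.40 ✓; ∠TNV = 131.6° ✓; |NV| = 17.90 ✓; ∠NVC = 144.2° ✓; |VC| = 22.90 ✓; ∠VCG = 71.90° ✓; |CG| = 24.50 ✓; ∠CGZ = 139.3° ✓; |GZ| = 22.00 ✗.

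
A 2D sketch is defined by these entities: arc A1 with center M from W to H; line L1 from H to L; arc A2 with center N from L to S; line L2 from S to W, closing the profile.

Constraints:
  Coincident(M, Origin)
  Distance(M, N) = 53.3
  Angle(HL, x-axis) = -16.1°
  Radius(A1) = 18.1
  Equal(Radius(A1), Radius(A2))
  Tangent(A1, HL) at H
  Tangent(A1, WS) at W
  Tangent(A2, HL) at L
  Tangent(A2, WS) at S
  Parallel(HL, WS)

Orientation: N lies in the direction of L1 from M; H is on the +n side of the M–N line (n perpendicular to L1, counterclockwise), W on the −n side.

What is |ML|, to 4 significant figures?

56.29

The slot axis is L1's direction at -16.1°, so u = (cos -16.1°, sin -16.1°) = (0.9608, -0.2773) and n = (−sin -16.1°, cos -16.1°) = (0.2773, 0.9608). M is at the origin and N lies 53.3 along u from M, so N = 53.3·u = (51.21, -14.78). Tangency of A1 to both parallel lines with radius 18.1 puts H and W at M ± 18.1·n: H = (5.019, 17.39), W = (-5.019, -17.39). Equal radii place L and S the same way about N: L = N + 18.1·n = (56.23, 2.609), S = N − 18.1·n = (46.19, -32.17). Then |ML| = |L − M| = 56.29.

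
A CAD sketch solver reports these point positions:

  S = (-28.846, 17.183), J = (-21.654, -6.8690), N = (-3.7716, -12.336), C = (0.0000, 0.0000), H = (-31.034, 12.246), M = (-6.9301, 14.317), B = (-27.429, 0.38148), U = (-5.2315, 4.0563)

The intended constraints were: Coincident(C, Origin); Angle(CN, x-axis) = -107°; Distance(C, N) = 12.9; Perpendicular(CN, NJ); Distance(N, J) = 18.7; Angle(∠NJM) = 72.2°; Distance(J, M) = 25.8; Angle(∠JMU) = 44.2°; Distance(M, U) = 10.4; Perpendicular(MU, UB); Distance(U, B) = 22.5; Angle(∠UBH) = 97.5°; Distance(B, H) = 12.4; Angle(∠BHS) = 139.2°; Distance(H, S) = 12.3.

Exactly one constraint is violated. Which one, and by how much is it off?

Distance(H, S) = 12.3 — off by 6.90.

C = (0.00, 0.00) ✓; CN at -107.0° ✓; |CN| = 12.90 ✓; ∠(CN, NJ) = 90.00° ✓; |NJ| = 18.70 ✓; ∠NJM = 72.20° ✓; |JM| = 25.80 ✓; ∠JMU = 44.20° ✓; |MU| = 10.40 ✓; ∠(MU, UB) = 90.00° ✓; |UB| = 22.50 ✓; ∠UBH = 97.50° ✓; |BH| = 12.40 ✓; ∠BHS = 139.2° ✓; |HS| = 5.400 ✗.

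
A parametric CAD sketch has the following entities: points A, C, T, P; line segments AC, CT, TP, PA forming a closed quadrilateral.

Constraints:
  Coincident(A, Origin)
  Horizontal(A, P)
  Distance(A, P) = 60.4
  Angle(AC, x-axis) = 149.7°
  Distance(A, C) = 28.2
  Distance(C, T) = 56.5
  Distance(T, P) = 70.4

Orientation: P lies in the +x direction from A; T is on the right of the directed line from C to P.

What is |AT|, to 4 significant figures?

36.63

A is at the origin; AP is horizontal with |AP| = 60.4 and P in +x, so P = (60.4, 0). AC runs at 149.7° with |AC| = 28.2, so C = (-24.35, 14.23). T is determined by |CT| = 56.5 and |TP| = 70.4 together: it lies at the intersection of circle(C, 56.5) and circle(P, 70.4). With |CP| = 85.93, the foot of the radical line on CP is 32.70 from C and the perpendicular offset is √(56.5² − 32.70²) = 46.07. Taking the right-of-CP solution: T = (0.2765, -36.62).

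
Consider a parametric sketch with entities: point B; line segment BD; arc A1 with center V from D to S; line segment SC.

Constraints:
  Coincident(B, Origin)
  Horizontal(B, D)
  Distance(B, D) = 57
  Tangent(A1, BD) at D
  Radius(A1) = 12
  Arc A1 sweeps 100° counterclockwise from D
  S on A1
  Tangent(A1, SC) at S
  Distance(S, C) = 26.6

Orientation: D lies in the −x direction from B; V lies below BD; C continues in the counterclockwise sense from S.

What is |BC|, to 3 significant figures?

75.8

B is at the origin; BD is horizontal with |BD| = 57.0 and D on the −x side, so D = (-57.0, 0.00). Since A1 is tangent to BD there, VD ⟂ BD, so V = D + (0, -12) = (-57.0, -12.0). On A1, D sits at bearing 90° from V; a 100° counterclockwise sweep puts S at bearing 190°, so S = V + 12.0·(cos 190°, sin 190°) = (-68.8, -14.1). Tangency of A1 to SC means the radius VS is perpendicular to SC, so SC runs along (−sin 190°, cos 190°); with |SC| = 26.6, C = (-64.2, -40.3). Then |BC| = |C − B| = 75.8.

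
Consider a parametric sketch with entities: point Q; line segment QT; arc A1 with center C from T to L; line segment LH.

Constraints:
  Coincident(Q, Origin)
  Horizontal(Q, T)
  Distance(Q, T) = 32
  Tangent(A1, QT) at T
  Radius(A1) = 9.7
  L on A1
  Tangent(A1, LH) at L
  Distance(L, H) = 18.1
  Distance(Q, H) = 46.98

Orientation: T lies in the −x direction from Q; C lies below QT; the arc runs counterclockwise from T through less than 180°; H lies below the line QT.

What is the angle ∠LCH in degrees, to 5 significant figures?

61.813°

Checks: Q.y = 0.00, T.y = 0.00 ✓; |CL| = 9.700 ✓; ∠(CL, LH) = 90.00° ✓; |LH| = 18.10 ✓; |QH| = 46.98 ✓.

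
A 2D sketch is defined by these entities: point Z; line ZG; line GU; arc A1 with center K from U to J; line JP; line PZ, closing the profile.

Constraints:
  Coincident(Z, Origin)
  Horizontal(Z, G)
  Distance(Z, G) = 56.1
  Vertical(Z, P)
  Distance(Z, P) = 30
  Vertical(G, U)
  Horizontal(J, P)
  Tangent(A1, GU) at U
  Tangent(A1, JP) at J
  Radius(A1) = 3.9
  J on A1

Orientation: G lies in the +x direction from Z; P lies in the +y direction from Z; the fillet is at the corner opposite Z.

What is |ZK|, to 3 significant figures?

58.4

Z is at the origin; ZG is horizontal with |ZG| = 56.1 and G on the +x side, so G = (56.1, 0.00). ZP is vertical with |ZP| = 30.0 and P on the +y side, so P = (0.00, 30.0). The virtual corner opposite Z is at (56.1, 30.0). Tangency of A1 to GU means the radius KU is perpendicular to GU and since A1 is tangent to JP there, KJ ⟂ JP, with radius 3.9, so the center K sits 3.9 in from both sides at K = (52.2, 26.1). Then |ZK| = |K − Z| = 58.4.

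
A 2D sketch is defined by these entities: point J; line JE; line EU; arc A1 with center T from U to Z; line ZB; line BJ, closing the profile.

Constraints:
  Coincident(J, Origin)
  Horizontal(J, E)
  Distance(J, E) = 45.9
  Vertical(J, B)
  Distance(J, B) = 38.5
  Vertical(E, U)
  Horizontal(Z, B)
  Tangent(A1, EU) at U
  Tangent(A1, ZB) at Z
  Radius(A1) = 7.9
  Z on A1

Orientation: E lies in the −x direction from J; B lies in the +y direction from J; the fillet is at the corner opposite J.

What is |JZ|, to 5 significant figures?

54.095

J is at the origin; JE is horizontal with |JE| = 45.9 and E on the −x side, so E = (-45.900, 0.0000). J and B share the same x with |JB| = 38.5 and B on the +y side, so B = (0.0000, 38.500). The virtual corner opposite J is at (-45.900, 38.500). A1 meets EU tangentially, so TU is at right angles to EU and since A1 is tangent to ZB there, TZ ⟂ ZB, with radius 7.9, so the center T sits 7.9 in from both sides at T = (-38.000, 30.600). That places the tangent points at U = (-45.900, 30.600) on EU and Z = (-38.000, 38.500) on ZB. Then |JZ| = |Z − J| = 54.095.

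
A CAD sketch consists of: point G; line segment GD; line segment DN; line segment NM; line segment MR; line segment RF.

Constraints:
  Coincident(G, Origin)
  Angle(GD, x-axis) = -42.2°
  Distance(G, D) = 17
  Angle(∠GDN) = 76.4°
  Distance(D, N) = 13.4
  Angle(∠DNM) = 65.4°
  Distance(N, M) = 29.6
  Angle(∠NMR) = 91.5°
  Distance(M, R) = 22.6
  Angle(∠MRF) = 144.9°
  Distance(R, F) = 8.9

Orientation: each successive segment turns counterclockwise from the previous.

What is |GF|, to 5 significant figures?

29.033

G is at the origin; GD runs at -42.2° with length 17.0, so D = (12.594, -11.419). ∠GDN = 76.4° gives DN at 61.400° from the x-axis; with |DN| = 13.4, N = (19.008, 0.34572). ∠DNM = 65.4° gives NM at 176.00° from the x-axis; with |NM| = 29.6, M = (-10.520, 2.4105). ∠NMR = 91.5° gives MR at -95.500° from the x-axis; with |MR| = 22.6, R = (-12.686, -20.085). ∠MRF = 144.9° gives RF at -60.400° from the x-axis; with |RF| = 8.9, F = (-8.2898, -27.824). Then |GF| = |F − G| = 29.033.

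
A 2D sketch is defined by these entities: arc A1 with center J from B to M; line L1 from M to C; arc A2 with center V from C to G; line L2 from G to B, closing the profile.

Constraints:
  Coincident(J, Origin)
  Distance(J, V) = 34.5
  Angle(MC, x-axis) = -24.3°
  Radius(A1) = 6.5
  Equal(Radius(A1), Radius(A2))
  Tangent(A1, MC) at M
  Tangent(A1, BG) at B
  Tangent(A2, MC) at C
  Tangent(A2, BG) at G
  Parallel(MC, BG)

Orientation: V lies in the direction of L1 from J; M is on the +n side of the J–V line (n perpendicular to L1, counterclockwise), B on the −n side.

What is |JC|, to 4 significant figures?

35.11

The slot axis is L1's direction at -24.3°, so u = (cos -24.3°, sin -24.3°) = (0.9114, -0.4115) and n = (−sin -24.3°, cos -24.3°) = (0.4115, 0.9114). J is at the origin and V lies 34.5 along u from J, so V = 34.5·u = (31.44, -14.20). Tangency of A1 to both parallel lines with radius 6.5 puts M and B at J ± 6.5·n: M = (2.675, 5.924), B = (-2.675, -5.924). Equal radii place C and G the same way about V: C = V + 6.5·n = (34.12, -8.273), G = V − 6.5·n = (28.77, -20.12). Then |JC| = |C − J| = 35.11.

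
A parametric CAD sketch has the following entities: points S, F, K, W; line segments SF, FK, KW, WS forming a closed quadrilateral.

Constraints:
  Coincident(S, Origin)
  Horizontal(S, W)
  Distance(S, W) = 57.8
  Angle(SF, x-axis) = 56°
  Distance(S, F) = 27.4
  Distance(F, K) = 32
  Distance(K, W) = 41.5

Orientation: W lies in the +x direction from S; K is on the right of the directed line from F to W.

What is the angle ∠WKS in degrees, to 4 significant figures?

139.2°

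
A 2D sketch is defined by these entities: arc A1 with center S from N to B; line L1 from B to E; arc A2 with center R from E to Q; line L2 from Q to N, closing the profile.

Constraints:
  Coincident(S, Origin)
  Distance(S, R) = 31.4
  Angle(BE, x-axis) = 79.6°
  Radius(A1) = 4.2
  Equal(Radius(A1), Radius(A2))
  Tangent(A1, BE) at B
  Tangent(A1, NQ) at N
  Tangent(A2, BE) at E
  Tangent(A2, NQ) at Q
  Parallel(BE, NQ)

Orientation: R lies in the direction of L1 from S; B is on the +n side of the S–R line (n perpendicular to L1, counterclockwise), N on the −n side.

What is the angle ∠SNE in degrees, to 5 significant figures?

75.023°

The slot axis is L1's direction at 79.6°, so u = (cos 79.6°, sin 79.6°) = (0.18052, 0.98357) and n = (−sin 79.6°, cos 79.6°) = (-0.98357, 0.18052). S is at the origin and R lies 31.4 along u from S, so R = 31.4·u = (5.6683, 30.884). Tangency of A1 to both parallel lines with radius 4.2 puts B and N at S ± 4.2·n: B = (-4.1310, 0.75818), N = (4.1310, -0.75818). Equal radii place E and Q the same way about R: E = R + 4.2·n = (1.5373, 31.642), Q = R − 4.2·n = (9.7993, 30.126). Then cos ∠SNE = NS·NE / (|NS||NE|), giving 75.023°.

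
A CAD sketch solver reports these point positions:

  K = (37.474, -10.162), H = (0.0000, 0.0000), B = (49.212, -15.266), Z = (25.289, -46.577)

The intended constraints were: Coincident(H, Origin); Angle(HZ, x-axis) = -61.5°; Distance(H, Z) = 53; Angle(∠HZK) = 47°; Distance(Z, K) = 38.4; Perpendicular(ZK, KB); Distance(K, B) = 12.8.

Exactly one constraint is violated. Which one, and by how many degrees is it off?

Perpendicular(ZK, KB) — off by 5.00°.

H = (0.00, 0.00) ✓; HZ at -61.50° ✓; |HZ| = 53.00 ✓; ∠HZK = 47.00° ✓; |ZK| = 38.40 ✓; ∠(ZK, KB) = 95.00° ✗; |KB| = 12.80 ✓.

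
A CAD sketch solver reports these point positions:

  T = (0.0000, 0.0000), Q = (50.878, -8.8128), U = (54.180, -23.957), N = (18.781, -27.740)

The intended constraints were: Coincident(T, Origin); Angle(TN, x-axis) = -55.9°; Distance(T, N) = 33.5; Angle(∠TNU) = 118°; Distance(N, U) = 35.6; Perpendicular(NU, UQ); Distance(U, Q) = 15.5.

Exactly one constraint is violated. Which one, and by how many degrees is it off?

Perpendicular(NU, UQ) — off by 6.20°.

T = (0.00, 0.00) ✓; TN at -55.90° ✓; |TN| = 33.50 ✓; ∠TNU = 118.0° ✓; |NU| = 35.60 ✓; ∠(NU, UQ) = 96.20° ✗; |UQ| = 15.50 ✓.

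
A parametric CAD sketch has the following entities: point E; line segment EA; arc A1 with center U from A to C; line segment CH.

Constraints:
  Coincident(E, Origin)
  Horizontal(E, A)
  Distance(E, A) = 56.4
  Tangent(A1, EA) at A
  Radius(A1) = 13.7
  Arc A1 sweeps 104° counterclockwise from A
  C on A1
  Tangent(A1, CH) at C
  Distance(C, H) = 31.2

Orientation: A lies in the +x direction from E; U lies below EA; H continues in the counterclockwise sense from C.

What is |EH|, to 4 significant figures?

69.30

E is at the origin; EA is horizontal with |EA| = 56.4 and A on the +x side, so A = (56.40, 0.000). Tangency of A1 to EA means the radius UA is perpendicular to EA, so U = A + (0, -13.7) = (56.40, -13.70). On A1, A sits at bearing 90° from U; a 104° counterclockwise sweep puts C at bearing 194°, so C = U + 13.7·(cos 194°, sin 194°) = (43.11, -17.01). Tangency of A1 to CH means the radius UC is perpendicular to CH, so CH runs along (−sin 194°, cos 194°); with |CH| = 31.2, H = (50.65, -47.29). Then |EH| = |H − E| = 69.30.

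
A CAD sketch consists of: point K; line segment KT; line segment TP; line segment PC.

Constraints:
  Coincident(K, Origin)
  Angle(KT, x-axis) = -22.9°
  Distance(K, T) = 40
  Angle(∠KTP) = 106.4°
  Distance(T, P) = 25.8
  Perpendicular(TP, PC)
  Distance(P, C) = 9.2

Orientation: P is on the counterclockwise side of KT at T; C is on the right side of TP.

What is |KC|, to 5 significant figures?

60.325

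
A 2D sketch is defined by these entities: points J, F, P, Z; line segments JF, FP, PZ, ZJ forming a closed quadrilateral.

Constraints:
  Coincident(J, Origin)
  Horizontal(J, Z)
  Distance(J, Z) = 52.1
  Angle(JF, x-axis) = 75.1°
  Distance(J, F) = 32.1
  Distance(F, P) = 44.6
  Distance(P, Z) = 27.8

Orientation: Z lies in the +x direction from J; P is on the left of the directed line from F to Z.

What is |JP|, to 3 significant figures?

59.6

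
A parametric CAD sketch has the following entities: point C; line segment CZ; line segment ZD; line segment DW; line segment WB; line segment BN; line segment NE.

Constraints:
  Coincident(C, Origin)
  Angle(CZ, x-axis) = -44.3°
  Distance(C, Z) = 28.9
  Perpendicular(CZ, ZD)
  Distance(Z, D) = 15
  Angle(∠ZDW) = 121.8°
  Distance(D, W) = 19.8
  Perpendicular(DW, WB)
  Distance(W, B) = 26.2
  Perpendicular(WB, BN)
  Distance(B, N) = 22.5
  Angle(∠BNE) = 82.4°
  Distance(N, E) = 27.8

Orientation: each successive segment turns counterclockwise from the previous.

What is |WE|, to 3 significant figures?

18.9

C is at the origin; CZ runs at -44.3° with length 28.9, so Z = (20.7, -20.2). CZ ⟂ ZD, so ZD runs at 45.7°; with |ZD| = 15.0, D = (31.2, -9.45). ∠ZDW = 121.8° gives DW at 104° from the x-axis; with |DW| = 19.8, W = (26.4, 9.77). The perpendicularity gives WB at right angles to DW, so WB runs at -166°; with |WB| = 26.2, B = (0.970, 3.48). WB is perpendicular to BN, so BN runs at -76.1°; with |BN| = 22.5, N = (6.38, -18.4). ∠BNE = 82.4° gives NE at 21.5° from the x-axis; with |NE| = 27.8, E = (32.2, -8.17). Then |WE| = |E − W| = 18.9.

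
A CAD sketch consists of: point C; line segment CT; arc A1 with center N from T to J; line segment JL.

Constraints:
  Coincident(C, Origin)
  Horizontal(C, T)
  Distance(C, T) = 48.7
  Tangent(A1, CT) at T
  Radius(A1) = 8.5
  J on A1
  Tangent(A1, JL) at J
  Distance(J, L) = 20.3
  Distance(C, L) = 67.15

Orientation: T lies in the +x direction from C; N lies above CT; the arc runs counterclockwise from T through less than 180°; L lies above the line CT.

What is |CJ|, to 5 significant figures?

57.312

Checks: |NJ| = 8.500 ✓; ∠(NJ, JL) = 90.00° ✓; |JL| = 20.30 ✓; |CL| = 67.15 ✓.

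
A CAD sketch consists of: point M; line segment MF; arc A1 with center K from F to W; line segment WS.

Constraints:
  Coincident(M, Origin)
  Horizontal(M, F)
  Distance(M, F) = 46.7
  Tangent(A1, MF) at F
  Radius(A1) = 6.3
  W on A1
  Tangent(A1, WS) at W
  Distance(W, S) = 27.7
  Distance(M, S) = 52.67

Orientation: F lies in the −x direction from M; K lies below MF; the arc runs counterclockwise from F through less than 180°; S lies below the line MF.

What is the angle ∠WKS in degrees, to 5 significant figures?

77.187°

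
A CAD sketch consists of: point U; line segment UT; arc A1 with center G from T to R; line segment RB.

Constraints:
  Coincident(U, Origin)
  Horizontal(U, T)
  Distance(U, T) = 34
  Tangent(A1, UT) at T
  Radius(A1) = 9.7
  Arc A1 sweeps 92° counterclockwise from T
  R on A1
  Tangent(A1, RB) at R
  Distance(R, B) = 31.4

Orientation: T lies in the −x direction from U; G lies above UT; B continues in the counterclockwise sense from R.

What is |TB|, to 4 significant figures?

42.30

On A1, T sits at bearing -90° from G; a 92° counterclockwise sweep puts R at bearing 2°, so R = G + 9.7·(cos 2°, sin 2°) = (-24.31, 10.04). Since A1 is tangent to RB there, GR ⟂ RB, so RB runs along (−sin 2°, cos 2°); with |RB| = 31.4, B = (-25.40, 41.42). Then |TB| = |B − T| = 42.30.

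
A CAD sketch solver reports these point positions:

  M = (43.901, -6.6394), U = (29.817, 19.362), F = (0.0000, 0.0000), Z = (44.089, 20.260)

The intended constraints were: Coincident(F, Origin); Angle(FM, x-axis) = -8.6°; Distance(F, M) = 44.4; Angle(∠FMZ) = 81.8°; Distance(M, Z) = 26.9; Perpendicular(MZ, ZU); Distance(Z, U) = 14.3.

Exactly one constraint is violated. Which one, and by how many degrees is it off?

Perpendicular(MZ, ZU) — off by 4.00°.

F = (0.00, 0.00) ✓; FM at -8.600° ✓; |FM| = 44.40 ✓; ∠FMZ = 81.80° ✓; |MZ| = 26.90 ✓; ∠(MZ, ZU) = 94.00° ✗; |ZU| = 14.30 ✓.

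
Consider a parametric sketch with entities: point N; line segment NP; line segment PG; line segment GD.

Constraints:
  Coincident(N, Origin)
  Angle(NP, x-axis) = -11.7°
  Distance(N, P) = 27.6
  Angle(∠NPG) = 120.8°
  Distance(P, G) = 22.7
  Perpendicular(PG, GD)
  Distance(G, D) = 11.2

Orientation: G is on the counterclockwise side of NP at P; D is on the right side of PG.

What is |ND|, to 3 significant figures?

50.7

N is at the origin; NP runs at -11.7° with length 27.6, so P = 27.6·(cos -11.7°, sin -11.7°) = (27.0, -5.60). ∠NPG = 120.8°, so PG runs at -11.7° + (180° − 120.8°) = 47.5° from the x-axis; with |PG| = 22.7, G = P + 22.7·(cos 47.5°, sin 47.5°) = (42.4, 11.1). The perpendicularity gives GD at right angles to PG; with |GD| = 11.2 on the right of PG, D = G + 11.2·(0.737, -0.676) = (50.6, 3.57). Then |ND| = |D − N| = 50.7.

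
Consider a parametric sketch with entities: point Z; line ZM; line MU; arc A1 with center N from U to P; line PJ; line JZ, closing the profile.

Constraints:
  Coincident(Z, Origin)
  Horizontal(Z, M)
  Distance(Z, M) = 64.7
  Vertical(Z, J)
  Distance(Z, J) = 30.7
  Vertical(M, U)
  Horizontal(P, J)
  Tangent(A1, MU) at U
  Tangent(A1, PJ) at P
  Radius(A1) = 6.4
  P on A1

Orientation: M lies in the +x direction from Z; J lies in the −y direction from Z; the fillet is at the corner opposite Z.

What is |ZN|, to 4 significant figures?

63.16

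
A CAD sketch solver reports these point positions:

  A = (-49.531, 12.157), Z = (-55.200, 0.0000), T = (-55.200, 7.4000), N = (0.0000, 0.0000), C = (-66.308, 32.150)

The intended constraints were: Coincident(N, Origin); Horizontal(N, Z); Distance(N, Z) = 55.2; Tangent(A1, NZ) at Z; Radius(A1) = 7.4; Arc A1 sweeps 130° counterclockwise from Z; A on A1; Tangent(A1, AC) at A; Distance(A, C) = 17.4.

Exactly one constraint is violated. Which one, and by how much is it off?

Distance(A, C) = 17.4 — off by 8.70.

N = (0.00, 0.00) ✓; N.y = 0.00, Z.y = 0.00 ✓; |NZ| = 55.20 ✓; ∠(TZ, ZN) = 90.00° ✓; |TZ| = 7.400 ✓; bearing(T→A) − bearing(T→Z) = 130.0° ✓; |TA| = 7.400 ✓; ∠(TA, AC) = 90.00° ✓; |AC| = 26.10 ✗.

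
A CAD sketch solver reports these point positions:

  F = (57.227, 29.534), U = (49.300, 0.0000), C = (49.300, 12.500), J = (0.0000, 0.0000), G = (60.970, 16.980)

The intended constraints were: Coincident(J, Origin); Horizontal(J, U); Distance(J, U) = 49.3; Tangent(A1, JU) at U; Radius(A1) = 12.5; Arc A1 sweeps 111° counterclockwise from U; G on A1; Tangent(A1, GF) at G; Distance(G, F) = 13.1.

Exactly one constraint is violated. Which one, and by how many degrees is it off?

Tangent(A1, GF) at G — off by 4.40°.

J = (0.00, 0.00) ✓; J.y = 0.00, U.y = 0.00 ✓; |JU| = 49.30 ✓; ∠(CU, UJ) = 90.00° ✓; |CU| = 12.50 ✓; bearing(C→G) − bearing(C→U) = 111.0° ✓; |CG| = 12.50 ✓; ∠(CG, GF) = 94.40° ✗; |GF| = 13.10 ✓.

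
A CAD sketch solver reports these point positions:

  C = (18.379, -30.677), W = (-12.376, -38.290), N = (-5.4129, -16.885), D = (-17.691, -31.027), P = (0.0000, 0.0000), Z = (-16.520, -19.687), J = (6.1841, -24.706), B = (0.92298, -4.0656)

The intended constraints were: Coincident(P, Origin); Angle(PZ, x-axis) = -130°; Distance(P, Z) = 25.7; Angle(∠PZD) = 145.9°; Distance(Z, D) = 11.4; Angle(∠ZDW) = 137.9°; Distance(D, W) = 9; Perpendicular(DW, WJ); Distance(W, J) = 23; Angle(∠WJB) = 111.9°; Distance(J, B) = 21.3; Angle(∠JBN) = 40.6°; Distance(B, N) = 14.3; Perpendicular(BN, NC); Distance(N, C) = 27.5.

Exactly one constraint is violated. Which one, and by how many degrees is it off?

Perpendicular(BN, NC) — off by 3.80°.

P = (0.00, 0.00) ✓; PZ at -130.0° ✓; |PZ| = 25.70 ✓; ∠PZD = 145.9° ✓; |ZD| = 11.40 ✓; ∠ZDW = 137.9° ✓; |DW| = 9.000 ✓; ∠(DW, WJ) = 90.00° ✓; |WJ| = 23.00 ✓; ∠WJB = 111.9° ✓; |JB| = 21.30 ✓; ∠JBN = 40.60° ✓; |BN| = 14.30 ✓; ∠(BN, NC) = 86.20° ✗; |NC| = 27.50 ✓.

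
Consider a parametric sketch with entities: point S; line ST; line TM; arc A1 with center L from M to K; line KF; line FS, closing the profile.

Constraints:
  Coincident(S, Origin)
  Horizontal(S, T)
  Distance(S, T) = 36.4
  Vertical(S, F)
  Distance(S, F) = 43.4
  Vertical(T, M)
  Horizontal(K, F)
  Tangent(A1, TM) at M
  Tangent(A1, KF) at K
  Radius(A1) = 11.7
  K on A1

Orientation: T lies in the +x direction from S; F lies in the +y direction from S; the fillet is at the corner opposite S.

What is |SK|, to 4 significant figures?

49.94

S is at the origin; ST is horizontal with |ST| = 36.4 and T on the +x side, so T = (36.40, 0.000). S and F share the same x with |SF| = 43.4 and F on the +y side, so F = (0.000, 43.40). The virtual corner opposite S is at (36.40, 43.40). Since A1 is tangent to TM there, LM ⟂ TM and A1 meets KF tangentially, so LK is at right angles to KF, with radius 11.7, so the center L sits 11.7 in from both sides at L = (24.70, 31.70). That places the tangent points at M = (36.40, 31.70) on TM and K = (24.70, 43.40) on KF. Then |SK| = |K − S| = 49.94.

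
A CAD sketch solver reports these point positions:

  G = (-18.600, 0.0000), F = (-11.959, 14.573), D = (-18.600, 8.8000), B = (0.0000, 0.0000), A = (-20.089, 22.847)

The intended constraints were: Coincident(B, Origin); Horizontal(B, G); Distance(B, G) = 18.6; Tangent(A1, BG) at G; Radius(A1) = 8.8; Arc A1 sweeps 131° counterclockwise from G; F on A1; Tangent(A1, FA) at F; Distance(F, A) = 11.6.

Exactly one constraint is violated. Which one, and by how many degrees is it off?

Tangent(A1, FA) at F — off by 3.50°.

B = (0.00, 0.00) ✓; B.y = 0.00, G.y = 0.00 ✓; |BG| = 18.60 ✓; ∠(DG, GB) = 90.00° ✓; |DG| = 8.800 ✓; bearing(D→F) − bearing(D→G) = 131.0° ✓; |DF| = 8.799 ✓; ∠(DF, FA) = 86.50° ✗; |FA| = 11.60 ✓.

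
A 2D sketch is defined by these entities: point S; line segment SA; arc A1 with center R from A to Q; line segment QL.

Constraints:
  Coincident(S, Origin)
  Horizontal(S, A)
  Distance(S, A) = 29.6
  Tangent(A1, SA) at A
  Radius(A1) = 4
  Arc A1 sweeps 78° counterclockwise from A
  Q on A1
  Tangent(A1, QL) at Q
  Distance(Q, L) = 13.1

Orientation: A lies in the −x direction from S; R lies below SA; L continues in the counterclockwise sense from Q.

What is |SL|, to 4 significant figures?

39.60

S is at the origin; SA is horizontal with |SA| = 29.6 and A on the −x side, so A = (-29.60, 0.000). Tangency of A1 to SA means the radius RA is perpendicular to SA, so R = A + (0, -4) = (-29.60, -4.000). On A1, A sits at bearing 90° from R; a 78° counterclockwise sweep puts Q at bearing 168°, so Q = R + 4.0·(cos 168°, sin 168°) = (-33.51, -3.168). Tangency of A1 to QL means the radius RQ is perpendicular to QL, so QL runs along (−sin 168°, cos 168°); with |QL| = 13.1, L = (-36.24, -15.98). Then |SL| = |L − S| = 39.60.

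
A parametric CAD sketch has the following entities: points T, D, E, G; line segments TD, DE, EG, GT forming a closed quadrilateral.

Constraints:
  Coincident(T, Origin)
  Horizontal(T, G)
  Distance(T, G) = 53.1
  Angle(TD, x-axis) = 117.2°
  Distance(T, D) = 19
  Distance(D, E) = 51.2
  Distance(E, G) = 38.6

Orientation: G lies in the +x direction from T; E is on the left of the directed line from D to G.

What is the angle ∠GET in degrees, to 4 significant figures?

68.93°

Checks: |DE| = 51.20 ✓; |EG| = 38.60 ✓.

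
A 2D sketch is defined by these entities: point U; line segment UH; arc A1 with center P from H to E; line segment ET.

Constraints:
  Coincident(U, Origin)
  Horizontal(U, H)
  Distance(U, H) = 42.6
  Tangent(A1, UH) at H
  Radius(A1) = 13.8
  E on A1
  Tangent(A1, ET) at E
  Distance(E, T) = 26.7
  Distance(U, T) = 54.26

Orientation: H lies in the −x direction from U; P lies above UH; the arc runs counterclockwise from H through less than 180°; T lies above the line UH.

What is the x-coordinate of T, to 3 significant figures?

-33.7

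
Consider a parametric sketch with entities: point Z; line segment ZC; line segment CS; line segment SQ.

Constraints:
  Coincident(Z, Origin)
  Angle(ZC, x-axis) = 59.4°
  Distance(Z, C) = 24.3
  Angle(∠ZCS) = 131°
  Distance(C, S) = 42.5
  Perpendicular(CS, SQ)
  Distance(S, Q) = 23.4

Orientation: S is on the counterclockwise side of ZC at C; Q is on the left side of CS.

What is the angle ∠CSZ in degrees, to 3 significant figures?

17.4°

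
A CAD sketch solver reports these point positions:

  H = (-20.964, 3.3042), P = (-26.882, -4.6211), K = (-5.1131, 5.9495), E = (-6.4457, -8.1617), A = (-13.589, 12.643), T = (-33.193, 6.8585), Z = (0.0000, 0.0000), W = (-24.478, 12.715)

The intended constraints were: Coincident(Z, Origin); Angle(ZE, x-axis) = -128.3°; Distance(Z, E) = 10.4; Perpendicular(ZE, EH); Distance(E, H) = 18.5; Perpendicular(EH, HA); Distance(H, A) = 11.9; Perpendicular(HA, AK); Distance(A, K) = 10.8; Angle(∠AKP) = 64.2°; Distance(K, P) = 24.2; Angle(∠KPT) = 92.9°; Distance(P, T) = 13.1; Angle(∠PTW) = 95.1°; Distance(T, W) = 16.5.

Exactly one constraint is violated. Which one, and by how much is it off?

Distance(T, W) = 16.5 — off by 6.00.

Z = (0.00, 0.00) ✓; ZE at -128.3° ✓; |ZE| = 10.40 ✓; ∠(ZE, EH) = 90.00° ✓; |EH| = 18.50 ✓; ∠(EH, HA) = 90.00° ✓; |HA| = 11.90 ✓; ∠(HA, AK) = 90.00° ✓; |AK| = 10.80 ✓; ∠AKP = 64.20° ✓; |KP| = 24.20 ✓; ∠KPT = 92.90° ✓; |PT| = 13.10 ✓; ∠PTW = 95.10° ✓; |TW| = 10.50 ✗.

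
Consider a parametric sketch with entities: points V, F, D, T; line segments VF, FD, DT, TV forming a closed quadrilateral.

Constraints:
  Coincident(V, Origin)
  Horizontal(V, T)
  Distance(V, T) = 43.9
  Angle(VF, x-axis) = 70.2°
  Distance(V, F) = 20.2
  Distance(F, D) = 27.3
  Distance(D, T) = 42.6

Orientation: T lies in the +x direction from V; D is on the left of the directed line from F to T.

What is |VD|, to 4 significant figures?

46.46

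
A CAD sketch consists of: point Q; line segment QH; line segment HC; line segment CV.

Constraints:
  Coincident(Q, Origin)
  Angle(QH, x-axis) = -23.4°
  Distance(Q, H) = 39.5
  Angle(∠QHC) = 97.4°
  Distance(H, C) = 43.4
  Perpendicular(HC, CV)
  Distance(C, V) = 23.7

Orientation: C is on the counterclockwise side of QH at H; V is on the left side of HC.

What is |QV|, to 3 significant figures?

50.9

∠QHC = 97.4°, so HC runs at -23.4° + (180° − 97.4°) = 59.2° from the x-axis; with |HC| = 43.4, C = H + 43.4·(cos 59.2°, sin 59.2°) = (58.5, 21.6). The perpendicularity gives CV at right angles to HC; with |CV| = 23.7 on the left of HC, V = C + 23.7·(-0.859, 0.512) = (38.1, 33.7). Then |QV| = |V − Q| = 50.9.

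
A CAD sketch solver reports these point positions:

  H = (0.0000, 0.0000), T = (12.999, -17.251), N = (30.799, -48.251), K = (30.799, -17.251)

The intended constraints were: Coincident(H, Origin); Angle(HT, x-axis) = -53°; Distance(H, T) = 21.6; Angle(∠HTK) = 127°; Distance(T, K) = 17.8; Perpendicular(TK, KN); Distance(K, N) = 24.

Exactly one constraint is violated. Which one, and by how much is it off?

Distance(K, N) = 24 — off by 7.00.

H = (0.00, 0.00) ✓; HT at -53.00° ✓; |HT| = 21.60 ✓; ∠HTK = 127.0° ✓; |TK| = 17.80 ✓; ∠(TK, KN) = 90.00° ✓; |KN| = 31.00 ✗.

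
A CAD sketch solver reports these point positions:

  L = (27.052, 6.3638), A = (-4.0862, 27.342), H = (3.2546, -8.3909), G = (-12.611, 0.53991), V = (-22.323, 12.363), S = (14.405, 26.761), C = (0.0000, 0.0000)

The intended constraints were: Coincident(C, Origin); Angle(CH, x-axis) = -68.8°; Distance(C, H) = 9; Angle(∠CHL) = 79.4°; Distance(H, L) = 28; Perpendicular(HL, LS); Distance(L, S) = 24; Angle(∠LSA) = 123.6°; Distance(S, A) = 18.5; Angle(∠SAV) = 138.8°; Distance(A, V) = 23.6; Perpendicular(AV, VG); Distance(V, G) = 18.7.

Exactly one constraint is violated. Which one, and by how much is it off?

Distance(V, G) = 18.7 — off by 3.40.

C = (0.00, 0.00) ✓; CH at -68.80° ✓; |CH| = 9.000 ✓; ∠CHL = 79.40° ✓; |HL| = 28.00 ✓; ∠(HL, LS) = 90.00° ✓; |LS| = 24.00 ✓; ∠LSA = 123.6° ✓; |SA| = 18.50 ✓; ∠SAV = 138.8° ✓; |AV| = 23.60 ✓; ∠(AV, VG) = 90.00° ✓; |VG| = 15.30 ✗.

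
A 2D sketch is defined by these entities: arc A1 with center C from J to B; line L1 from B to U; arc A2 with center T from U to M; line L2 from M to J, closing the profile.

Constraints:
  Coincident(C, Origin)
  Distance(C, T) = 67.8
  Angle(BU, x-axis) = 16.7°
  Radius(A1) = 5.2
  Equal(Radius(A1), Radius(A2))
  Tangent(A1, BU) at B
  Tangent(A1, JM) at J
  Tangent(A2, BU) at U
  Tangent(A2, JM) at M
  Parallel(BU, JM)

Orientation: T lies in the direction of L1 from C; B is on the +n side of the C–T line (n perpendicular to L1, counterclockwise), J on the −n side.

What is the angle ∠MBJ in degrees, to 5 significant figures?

81.279°

The slot axis is L1's direction at 16.7°, so u = (cos 16.7°, sin 16.7°) = (0.95782, 0.28736) and n = (−sin 16.7°, cos 16.7°) = (-0.28736, 0.95782). C is at the origin and T lies 67.8 along u from C, so T = 67.8·u = (64.940, 19.483). Tangency of A1 to both parallel lines with radius 5.2 puts B and J at C ± 5.2·n: B = (-1.4943, 4.9807), J = (1.4943, -4.9807). Equal radii place U and M the same way about T: U = T + 5.2·n = (63.446, 24.464), M = T − 5.2·n = (66.435, 14.502). Then cos ∠MBJ = BM·BJ / (|BM||BJ|), giving 81.279°.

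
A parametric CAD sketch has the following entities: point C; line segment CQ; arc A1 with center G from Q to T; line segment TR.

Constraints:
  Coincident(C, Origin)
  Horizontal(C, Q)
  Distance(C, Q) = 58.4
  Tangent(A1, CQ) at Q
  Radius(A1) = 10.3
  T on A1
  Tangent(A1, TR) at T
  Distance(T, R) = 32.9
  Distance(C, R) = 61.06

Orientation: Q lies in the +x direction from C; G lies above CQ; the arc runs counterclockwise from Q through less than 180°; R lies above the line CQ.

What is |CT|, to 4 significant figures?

68.32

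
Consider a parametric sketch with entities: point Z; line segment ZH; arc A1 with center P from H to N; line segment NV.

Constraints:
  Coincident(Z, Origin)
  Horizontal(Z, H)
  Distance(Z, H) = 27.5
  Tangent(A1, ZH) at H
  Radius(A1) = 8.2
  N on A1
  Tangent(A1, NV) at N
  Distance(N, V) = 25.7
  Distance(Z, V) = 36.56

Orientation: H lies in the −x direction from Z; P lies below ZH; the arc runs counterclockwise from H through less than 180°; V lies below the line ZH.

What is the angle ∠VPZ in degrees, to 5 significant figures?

82.033°

Checks: |PN| = 8.200 ✓; ∠(PN, NV) = 90.00° ✓; |NV| = 25.70 ✓; |ZV| = 36.56 ✓.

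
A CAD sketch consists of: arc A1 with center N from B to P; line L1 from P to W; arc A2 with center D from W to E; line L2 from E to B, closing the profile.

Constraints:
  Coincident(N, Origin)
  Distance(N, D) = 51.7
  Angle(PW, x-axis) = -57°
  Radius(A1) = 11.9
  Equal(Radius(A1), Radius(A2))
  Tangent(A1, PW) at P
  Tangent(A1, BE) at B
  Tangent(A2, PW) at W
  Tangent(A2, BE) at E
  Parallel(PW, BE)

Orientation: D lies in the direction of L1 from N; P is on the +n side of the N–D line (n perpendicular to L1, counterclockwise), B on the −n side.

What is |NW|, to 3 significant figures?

53.1

The slot axis is L1's direction at -57.0°, so u = (cos -57.0°, sin -57.0°) = (0.545, -0.839) and n = (−sin -57.0°, cos -57.0°) = (0.839, 0.545). N is at the origin and D lies 51.7 along u from N, so D = 51.7·u = (28.2, -43.4). Tangency of A1 to both parallel lines with radius 11.9 puts P and B at N ± 11.9·n: P = (9.98, 6.48), B = (-9.98, -6.48). Equal radii place W and E the same way about D: W = D + 11.9·n = (38.1, -36.9), E = D − 11.9·n = (18.2, -49.8). Then |NW| = |W − N| = 53.1.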